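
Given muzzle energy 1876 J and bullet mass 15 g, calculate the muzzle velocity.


v = sqrt(2*E/m) = sqrt(2*1876/0.015) = 500.1 m/s

500.1 m/s


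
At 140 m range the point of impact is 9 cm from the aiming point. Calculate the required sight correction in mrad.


1 mrad subtends 1 cm per 10 m of range, so adj = error_cm / (dist_m / 10) = 9 / (140/10) = 0.6429 mrad

0.6429 mrad


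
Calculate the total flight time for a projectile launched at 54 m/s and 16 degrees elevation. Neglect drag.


T = 2*v0*sin(theta)/g = 2*54*sin(16°)/9.81 = 3.035 s

3.035 s


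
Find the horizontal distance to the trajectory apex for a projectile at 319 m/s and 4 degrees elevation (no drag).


R = v0^2*sin(2*theta)/g = 319^2*sin(2*4°)/9.81 = 1443.67 m
apex_dist = R/2 = 1443.67/2 = 721.8 m

721.8 m


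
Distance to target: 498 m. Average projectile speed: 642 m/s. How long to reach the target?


t = d/v = 498/642 = 0.7757 s

0.7757 s


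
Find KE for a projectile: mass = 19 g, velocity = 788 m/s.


E = 0.5*m*v^2 = 0.5*0.019*788^2 = 5899 J

5899 J


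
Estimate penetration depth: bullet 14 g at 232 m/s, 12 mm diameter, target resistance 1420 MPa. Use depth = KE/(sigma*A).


A = pi*(d/2)^2 = pi*(12/2)^2 = 113.097 mm^2
E = 0.5*m*v^2 = 0.5*0.014*232^2 = 376.768 J
depth = E/(sigma*A) = 376.768 J / (1420 MPa * 113.097 mm^2) = 376.768/(1420 * 113.097) m = 0.00234603 m ≈ 2.346 mm

2.346 mm


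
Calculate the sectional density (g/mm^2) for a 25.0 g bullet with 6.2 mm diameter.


SD = m/d^2 = 25.0/6.2^2 = 0.6504 g/mm^2

0.6504 g/mm^2


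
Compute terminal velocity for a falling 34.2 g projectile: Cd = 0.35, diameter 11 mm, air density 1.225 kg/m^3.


A = pi*(d/2)^2 = pi*(11/2000)^2 = 9.50332e-05 m^2
vt = sqrt(2mg/(Cd*rho*A)) = sqrt(2*0.0342*9.81/(0.35 * 1.225 * 9.50332e-05)) = 128.3 m/s

128.3 m/s


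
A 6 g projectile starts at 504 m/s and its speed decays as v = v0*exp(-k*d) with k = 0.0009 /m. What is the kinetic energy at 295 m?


v = v0*exp(-k*d) = 504*exp(-0.0009*295) = 386.479 m/s
E = 0.5*m*v^2 = 0.5*0.006*386.479^2 = 448.1 J

448.1 J


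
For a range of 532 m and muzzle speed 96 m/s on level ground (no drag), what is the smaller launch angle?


sin(2*theta) = R*g/v0^2 = 532*9.81/96^2 = 0.566289, theta = arcsin(0.566289)/2 = 17.25°

17.25 degrees


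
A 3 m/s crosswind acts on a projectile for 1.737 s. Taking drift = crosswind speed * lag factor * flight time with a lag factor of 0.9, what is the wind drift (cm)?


drift = v_wind * lag * t = 3 * 0.9 * 1.737 = 4.6899 m ≈ 469 cm

469 cm


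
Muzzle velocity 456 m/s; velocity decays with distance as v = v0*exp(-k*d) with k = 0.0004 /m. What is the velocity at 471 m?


v = v0*exp(-k*d) = 456*exp(-0.0004*471) = 377.7 m/s

377.7 m/s


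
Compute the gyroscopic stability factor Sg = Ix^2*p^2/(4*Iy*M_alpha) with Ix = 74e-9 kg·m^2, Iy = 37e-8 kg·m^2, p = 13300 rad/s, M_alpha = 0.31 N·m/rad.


Sg = Ix^2 * p^2 / (4 * Iy * M_alpha) = (74e-9)^2 * 13300^2 / (4 * 37e-8 * 0.31) = 2.111

2.111


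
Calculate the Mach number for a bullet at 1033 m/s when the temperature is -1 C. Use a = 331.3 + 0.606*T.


a = 331.3 + 0.606*(-1) = 330.694 m/s
M = v/a = 1033/330.694 = 3.124

3.124


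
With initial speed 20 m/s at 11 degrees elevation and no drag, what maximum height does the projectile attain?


H = (v0*sin(theta))^2 / (2g) = (20*sin(11°))^2 / (2*9.81) = 0.7423 m

0.7423 m


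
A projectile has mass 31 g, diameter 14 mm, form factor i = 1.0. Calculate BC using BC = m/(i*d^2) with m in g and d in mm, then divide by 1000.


BC = m/(i*d^2*1000) = 31/(1.0 * 14^2 * 1000) = 0.0001582

0.0001582


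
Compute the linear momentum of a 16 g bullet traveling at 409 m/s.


p = m*v = 0.016*409 = 6.544 kg·m/s

6.544 kg·m/s


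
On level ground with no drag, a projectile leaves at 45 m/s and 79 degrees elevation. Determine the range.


R = v0^2 * sin(2*theta) / g = 45^2 * sin(2*79°) / 9.81 = 77.33 m

77.33 m


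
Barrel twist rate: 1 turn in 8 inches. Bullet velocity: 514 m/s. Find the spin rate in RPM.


twist_m = 8*0.0254 = 0.2032 m
spin = v/twist = 514/0.2032 = 2529.528 rev/s
RPM = spin*60 = 2529.528*60 ≈ 151772 RPM

151772 RPM


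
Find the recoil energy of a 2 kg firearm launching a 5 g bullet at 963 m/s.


v_r = m_p*v_p/m_gun = 0.005*963/2 = 2.4075 m/s, E_r = 0.5*m_gun*v_r^2 = 0.5*2*2.4075^2 = 5.796 J

5.796 J


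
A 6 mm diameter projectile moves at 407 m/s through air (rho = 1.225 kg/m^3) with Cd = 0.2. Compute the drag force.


A = pi*(d/2)^2 = pi*(6/2000)^2 = 2.82743e-05 m^2
Fd = 0.5*Cd*rho*A*v^2 = 0.5*0.2*1.225*2.82743e-05*407^2 = 0.5737 N

0.5737 N


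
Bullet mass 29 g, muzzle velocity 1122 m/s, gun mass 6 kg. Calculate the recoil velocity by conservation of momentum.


v_recoil = m_p * v_p / m_gun = 0.029 * 1122 / 6 = 5.423 m/s

5.423 m/s


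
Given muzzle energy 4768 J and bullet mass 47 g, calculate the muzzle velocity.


v = sqrt(2*E/m) = sqrt(2*4768/0.047) = 450.4 m/s

450.4 m/s


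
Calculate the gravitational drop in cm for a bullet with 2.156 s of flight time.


drop = 0.5*g*t^2 = 0.5*9.81*2.156^2 = 22.8001 m ≈ 2280 cm

2280 cm


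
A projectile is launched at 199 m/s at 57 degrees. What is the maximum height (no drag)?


H = (v0*sin(theta))^2 / (2g) = (199*sin(57°))^2 / (2*9.81) = 1420 m

1420 m


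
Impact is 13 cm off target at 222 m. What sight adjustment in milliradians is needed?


1 mrad subtends 1 cm per 10 m of range, so adj = error_cm / (dist_m / 10) = 13 / (222/10) = 0.5856 mrad

0.5856 mrad


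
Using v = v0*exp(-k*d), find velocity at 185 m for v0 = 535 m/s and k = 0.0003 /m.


v = v0*exp(-k*d) = 535*exp(-0.0003*185) = 506.1 m/s

506.1 m/s


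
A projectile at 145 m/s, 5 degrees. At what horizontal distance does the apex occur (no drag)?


R = v0^2*sin(2*theta)/g = 145^2*sin(2*5°)/9.81 = 372.166 m
apex_dist = R/2 = 372.166/2 = 186.1 m

186.1 m


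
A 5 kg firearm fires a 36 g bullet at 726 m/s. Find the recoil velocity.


v_recoil = m_p * v_p / m_gun = 0.036 * 726 / 5 = 5.227 m/s

5.227 m/s


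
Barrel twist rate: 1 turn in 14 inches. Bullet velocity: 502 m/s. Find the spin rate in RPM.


twist_m = 14*0.0254 = 0.3556 m
spin = v/twist = 502/0.3556 = 1411.699 rev/s
RPM = spin*60 = 1411.699*60 ≈ 84702 RPM

84702 RPM


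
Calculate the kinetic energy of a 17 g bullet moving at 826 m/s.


E = 0.5*m*v^2 = 0.5*0.017*826^2 = 5799 J

5799 J


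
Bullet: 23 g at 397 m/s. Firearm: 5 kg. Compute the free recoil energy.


v_r = m_p*v_p/m_gun = 0.023*397/5 = 1.8262 m/s, E_r = 0.5*m_gun*v_r^2 = 0.5*5*1.8262^2 = 8.338 J

8.338 J


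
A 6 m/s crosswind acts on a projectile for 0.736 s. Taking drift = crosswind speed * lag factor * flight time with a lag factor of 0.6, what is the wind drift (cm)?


drift = v_wind * lag * t = 6 * 0.6 * 0.736 = 2.6496 m ≈ 265 cm

265 cm


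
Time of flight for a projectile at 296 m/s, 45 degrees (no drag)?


T = 2*v0*sin(theta)/g = 2*296*sin(45°)/9.81 = 42.67 s

42.67 s


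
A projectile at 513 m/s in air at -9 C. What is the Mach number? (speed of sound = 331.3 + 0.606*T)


a = 331.3 + 0.606*(-9) = 325.846 m/s
M = v/a = 513/325.846 = 1.574

1.574


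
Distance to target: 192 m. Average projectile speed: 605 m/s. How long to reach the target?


t = d/v = 192/605 = 0.3174 s

0.3174 s


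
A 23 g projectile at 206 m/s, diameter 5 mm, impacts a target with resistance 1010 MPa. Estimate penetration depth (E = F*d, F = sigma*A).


A = pi*(d/2)^2 = pi*(5/2)^2 = 19.635 mm^2
E = 0.5*m*v^2 = 0.5*0.023*206^2 = 488.014 J
depth = E/(sigma*A) = 488.014 J / (1010 MPa * 19.635 mm^2) = 488.014/(1010 * 19.635) m = 0.0246083 m ≈ 24.61 mm

24.61 mm


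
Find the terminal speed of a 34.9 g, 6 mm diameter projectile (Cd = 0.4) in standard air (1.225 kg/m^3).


A = pi*(d/2)^2 = pi*(6/2000)^2 = 2.82743e-05 m^2
vt = sqrt(2mg/(Cd*rho*A)) = sqrt(2*0.0349*9.81/(0.4 * 1.225 * 2.82743e-05)) = 222.3 m/s

222.3 m/s


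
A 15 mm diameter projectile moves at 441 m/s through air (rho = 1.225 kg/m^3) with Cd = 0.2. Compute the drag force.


A = pi*(d/2)^2 = pi*(15/2000)^2 = 1.76715e-04 m^2
Fd = 0.5*Cd*rho*A*v^2 = 0.5*0.2*1.225*1.76715e-04*441^2 = 4.21 N

4.21 N


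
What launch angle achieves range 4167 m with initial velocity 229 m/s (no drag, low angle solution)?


sin(2*theta) = R*g/v0^2 = 4167*9.81/229^2 = 0.77951, theta = arcsin(0.77951)/2 = 25.61°

25.61 degrees


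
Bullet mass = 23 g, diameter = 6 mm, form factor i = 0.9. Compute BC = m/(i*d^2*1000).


BC = m/(i*d^2*1000) = 23/(0.9 * 6^2 * 1000) = 0.0007099

0.0007099


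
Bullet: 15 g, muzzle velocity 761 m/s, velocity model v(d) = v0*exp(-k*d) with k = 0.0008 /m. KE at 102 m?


v = v0*exp(-k*d) = 761*exp(-0.0008*102) = 701.368 m/s
E = 0.5*m*v^2 = 0.5*0.015*701.368^2 = 3689 J

3689 J


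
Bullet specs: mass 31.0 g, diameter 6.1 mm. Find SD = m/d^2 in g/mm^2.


SD = m/d^2 = 31.0/6.1^2 = 0.8331 g/mm^2

0.8331 g/mm^2


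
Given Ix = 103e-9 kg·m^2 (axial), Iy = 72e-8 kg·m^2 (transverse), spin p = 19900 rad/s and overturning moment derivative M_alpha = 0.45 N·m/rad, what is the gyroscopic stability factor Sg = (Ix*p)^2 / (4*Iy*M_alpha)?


Sg = Ix^2 * p^2 / (4 * Iy * M_alpha) = (103e-9)^2 * 19900^2 / (4 * 72e-8 * 0.45) = 3.242

3.242


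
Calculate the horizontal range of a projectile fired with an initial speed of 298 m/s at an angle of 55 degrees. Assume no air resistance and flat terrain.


R = v0^2 * sin(2*theta) / g = 298^2 * sin(2*55°) / 9.81 = 8506 m

8506 m


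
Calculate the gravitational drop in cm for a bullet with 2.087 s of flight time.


drop = 0.5*g*t^2 = 0.5*9.81*2.087^2 = 21.3641 m ≈ 2136 cm

2136 cm


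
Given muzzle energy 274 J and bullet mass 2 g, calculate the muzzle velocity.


v = sqrt(2*E/m) = sqrt(2*274/0.002) = 523.5 m/s

523.5 m/s


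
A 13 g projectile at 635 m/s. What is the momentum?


p = m*v = 0.013*635 = 8.255 kg·m/s

8.255 kg·m/s


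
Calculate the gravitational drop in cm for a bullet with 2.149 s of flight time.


drop = 0.5*g*t^2 = 0.5*9.81*2.149^2 = 22.6523 m ≈ 2265 cm

2265 cm


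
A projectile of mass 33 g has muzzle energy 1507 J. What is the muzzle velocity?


v = sqrt(2*E/m) = sqrt(2*1507/0.033) = 302.2 m/s

302.2 m/s


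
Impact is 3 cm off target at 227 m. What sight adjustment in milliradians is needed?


1 mrad subtends 1 cm per 10 m of range, so adj = error_cm / (dist_m / 10) = 3 / (227/10) = 0.1322 mrad

0.1322 mrad


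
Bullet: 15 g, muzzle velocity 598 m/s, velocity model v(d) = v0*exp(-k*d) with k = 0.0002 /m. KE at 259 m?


v = v0*exp(-k*d) = 598*exp(-0.0002*259) = 567.812 m/s
E = 0.5*m*v^2 = 0.5*0.015*567.812^2 = 2418 J

2418 J


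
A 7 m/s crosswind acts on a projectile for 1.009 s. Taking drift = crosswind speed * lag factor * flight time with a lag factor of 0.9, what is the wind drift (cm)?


drift = v_wind * lag * t = 7 * 0.9 * 1.009 = 6.3567 m ≈ 635.7 cm

635.7 cm


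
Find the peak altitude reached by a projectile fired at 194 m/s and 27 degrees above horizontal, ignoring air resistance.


H = (v0*sin(theta))^2 / (2g) = (194*sin(27°))^2 / (2*9.81) = 395.4 m

395.4 m


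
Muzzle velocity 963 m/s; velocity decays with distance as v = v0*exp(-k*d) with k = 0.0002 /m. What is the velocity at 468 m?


v = v0*exp(-k*d) = 963*exp(-0.0002*468) = 877 m/s

877 m/s


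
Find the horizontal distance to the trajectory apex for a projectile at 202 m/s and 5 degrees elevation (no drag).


R = v0^2*sin(2*theta)/g = 202^2*sin(2*5°)/9.81 = 722.277 m
apex_dist = R/2 = 722.277/2 = 361.1 m

361.1 m


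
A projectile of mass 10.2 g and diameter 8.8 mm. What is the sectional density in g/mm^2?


SD = m/d^2 = 10.2/8.8^2 = 0.1317 g/mm^2

0.1317 g/mm^2


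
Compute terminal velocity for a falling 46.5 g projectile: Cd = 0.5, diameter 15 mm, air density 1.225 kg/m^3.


A = pi*(d/2)^2 = pi*(15/2000)^2 = 1.76715e-04 m^2
vt = sqrt(2mg/(Cd*rho*A)) = sqrt(2*0.0465*9.81/(0.5 * 1.225 * 1.76715e-04)) = 91.81 m/s

91.81 m/s


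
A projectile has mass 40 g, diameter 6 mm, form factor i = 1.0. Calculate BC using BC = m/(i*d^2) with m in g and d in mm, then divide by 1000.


BC = m/(i*d^2*1000) = 40/(1.0 * 6^2 * 1000) = 0.001111

0.001111


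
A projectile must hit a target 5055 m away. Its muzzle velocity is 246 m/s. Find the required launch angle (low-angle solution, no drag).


sin(2*theta) = R*g/v0^2 = 5055*9.81/246^2 = 0.819445, theta = arcsin(0.819445)/2 = 27.51°

27.51 degrees


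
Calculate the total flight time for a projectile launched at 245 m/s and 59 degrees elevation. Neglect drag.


T = 2*v0*sin(theta)/g = 2*245*sin(59°)/9.81 = 42.81 s

42.81 s


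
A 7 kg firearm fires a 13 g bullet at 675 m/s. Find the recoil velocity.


v_recoil = m_p * v_p / m_gun = 0.013 * 675 / 7 = 1.254 m/s

1.254 m/s


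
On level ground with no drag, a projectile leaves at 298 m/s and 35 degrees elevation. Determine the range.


R = v0^2 * sin(2*theta) / g = 298^2 * sin(2*35°) / 9.81 = 8506 m

8506 m


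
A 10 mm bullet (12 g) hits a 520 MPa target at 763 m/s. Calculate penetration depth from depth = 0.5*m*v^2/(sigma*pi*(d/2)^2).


A = pi*(d/2)^2 = pi*(10/2)^2 = 78.5398 mm^2
E = 0.5*m*v^2 = 0.5*0.012*763^2 = 3493.01 J
depth = E/(sigma*A) = 3493.01 J / (520 MPa * 78.5398 mm^2) = 3493.01/(520 * 78.5398) m = 0.0855278 m ≈ 85.53 mm

85.53 mm


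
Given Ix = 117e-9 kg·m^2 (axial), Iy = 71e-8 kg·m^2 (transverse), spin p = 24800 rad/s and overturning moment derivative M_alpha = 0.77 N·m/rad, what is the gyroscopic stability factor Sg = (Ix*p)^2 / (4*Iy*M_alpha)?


Sg = Ix^2 * p^2 / (4 * Iy * M_alpha) = (117e-9)^2 * 24800^2 / (4 * 71e-8 * 0.77) = 3.85

3.85


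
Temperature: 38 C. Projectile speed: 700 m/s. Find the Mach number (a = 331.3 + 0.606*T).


a = 331.3 + 0.606*(38) = 354.328 m/s
M = v/a = 700/354.328 = 1.976

1.976


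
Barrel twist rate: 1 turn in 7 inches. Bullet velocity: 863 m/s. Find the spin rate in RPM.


twist_m = 7*0.0254 = 0.1778 m
spin = v/twist = 863/0.1778 = 4853.768 rev/s
RPM = spin*60 = 4853.768*60 ≈ 291226 RPM

291226 RPM


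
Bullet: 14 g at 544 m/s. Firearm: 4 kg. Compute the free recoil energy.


v_r = m_p*v_p/m_gun = 0.014*544/4 = 1.904 m/s, E_r = 0.5*m_gun*v_r^2 = 0.5*4*1.904^2 = 7.25 J

7.25 J


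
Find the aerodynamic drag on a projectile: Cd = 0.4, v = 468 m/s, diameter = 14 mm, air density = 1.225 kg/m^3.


A = pi*(d/2)^2 = pi*(14/2000)^2 = 1.53938e-04 m^2
Fd = 0.5*Cd*rho*A*v^2 = 0.5*0.4*1.225*1.53938e-04*468^2 = 8.26 N

8.26 N


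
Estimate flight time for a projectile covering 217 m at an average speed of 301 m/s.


t = d/v = 217/301 = 0.7209 s

0.7209 s


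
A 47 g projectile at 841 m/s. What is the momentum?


p = m*v = 0.047*841 = 39.53 kg·m/s

39.53 kg·m/s


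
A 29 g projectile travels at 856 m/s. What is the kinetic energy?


E = 0.5*m*v^2 = 0.5*0.029*856^2 = 10625 J

10625 J


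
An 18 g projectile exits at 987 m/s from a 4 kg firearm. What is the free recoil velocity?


v_recoil = m_p * v_p / m_gun = 0.018 * 987 / 4 = 4.441 m/s

4.441 m/s


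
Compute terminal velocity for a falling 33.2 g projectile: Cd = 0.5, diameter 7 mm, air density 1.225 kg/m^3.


A = pi*(d/2)^2 = pi*(7/2000)^2 = 3.84845e-05 m^2
vt = sqrt(2mg/(Cd*rho*A)) = sqrt(2*0.0332*9.81/(0.5 * 1.225 * 3.84845e-05)) = 166.2 m/s

166.2 m/s


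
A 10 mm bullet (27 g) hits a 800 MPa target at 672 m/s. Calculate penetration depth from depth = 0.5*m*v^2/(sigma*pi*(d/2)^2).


A = pi*(d/2)^2 = pi*(10/2)^2 = 78.5398 mm^2
E = 0.5*m*v^2 = 0.5*0.027*672^2 = 6096.38 J
depth = E/(sigma*A) = 6096.38 J / (800 MPa * 78.5398 mm^2) = 6096.38/(800 * 78.5398) m = 0.097027 m ≈ 97.03 mm

97.03 mm


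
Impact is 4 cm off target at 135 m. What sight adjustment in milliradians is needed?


1 mrad subtends 1 cm per 10 m of range, so adj = error_cm / (dist_m / 10) = 4 / (135/10) = 0.2963 mrad

0.2963 mrad


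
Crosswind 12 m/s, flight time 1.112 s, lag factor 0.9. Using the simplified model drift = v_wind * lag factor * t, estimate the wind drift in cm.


drift = v_wind * lag * t = 12 * 0.9 * 1.112 = 12.0096 m ≈ 1201 cm

1201 cm


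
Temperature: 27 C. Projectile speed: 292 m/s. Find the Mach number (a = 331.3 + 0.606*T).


a = 331.3 + 0.606*(27) = 347.662 m/s
M = v/a = 292/347.662 = 0.8399

0.8399


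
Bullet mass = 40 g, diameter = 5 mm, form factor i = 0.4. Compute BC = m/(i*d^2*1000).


BC = m/(i*d^2*1000) = 40/(0.4 * 5^2 * 1000) = 0.004

0.004


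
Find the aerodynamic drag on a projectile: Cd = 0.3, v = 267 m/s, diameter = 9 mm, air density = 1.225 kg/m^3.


A = pi*(d/2)^2 = pi*(9/2000)^2 = 6.36173e-05 m^2
Fd = 0.5*Cd*rho*A*v^2 = 0.5*0.3*1.225*6.36173e-05*267^2 = 0.8333 N

0.8333 N


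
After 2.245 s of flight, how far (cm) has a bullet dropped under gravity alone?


drop = 0.5*g*t^2 = 0.5*9.81*2.245^2 = 24.7213 m ≈ 2472 cm

2472 cm


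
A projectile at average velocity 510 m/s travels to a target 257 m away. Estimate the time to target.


t = d/v = 257/510 = 0.5039 s

0.5039 s


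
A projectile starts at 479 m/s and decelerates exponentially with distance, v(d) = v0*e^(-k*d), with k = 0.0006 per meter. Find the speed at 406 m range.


v = v0*exp(-k*d) = 479*exp(-0.0006*406) = 375.4 m/s

375.4 m/s


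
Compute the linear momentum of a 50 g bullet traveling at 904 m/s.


p = m*v = 0.05*904 = 45.2 kg·m/s

45.2 kg·m/s


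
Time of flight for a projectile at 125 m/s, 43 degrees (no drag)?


T = 2*v0*sin(theta)/g = 2*125*sin(43°)/9.81 = 17.38 s

17.38 s


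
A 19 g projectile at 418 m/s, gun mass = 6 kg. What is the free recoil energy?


v_r = m_p*v_p/m_gun = 0.019*418/6 = 1.32367 m/s, E_r = 0.5*m_gun*v_r^2 = 0.5*6*1.32367^2 = 5.256 J

5.256 J


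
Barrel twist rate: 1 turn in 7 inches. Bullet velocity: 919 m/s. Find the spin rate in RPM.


twist_m = 7*0.0254 = 0.1778 m
spin = v/twist = 919/0.1778 = 5168.729 rev/s
RPM = spin*60 = 5168.729*60 ≈ 310124 RPM

310124 RPM


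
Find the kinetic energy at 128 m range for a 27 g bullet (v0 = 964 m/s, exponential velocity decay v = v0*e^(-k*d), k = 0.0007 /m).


v = v0*exp(-k*d) = 964*exp(-0.0007*128) = 881.382 m/s
E = 0.5*m*v^2 = 0.5*0.027*881.382^2 = 10487 J

10487 J


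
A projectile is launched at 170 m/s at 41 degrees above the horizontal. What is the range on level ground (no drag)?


R = v0^2 * sin(2*theta) / g = 170^2 * sin(2*41°) / 9.81 = 2917 m

2917 m


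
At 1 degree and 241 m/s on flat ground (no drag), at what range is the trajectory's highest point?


R = v0^2*sin(2*theta)/g = 241^2*sin(2*1°)/9.81 = 206.626 m
apex_dist = R/2 = 206.626/2 = 103.3 m

103.3 m


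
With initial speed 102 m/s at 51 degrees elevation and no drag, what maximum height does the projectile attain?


H = (v0*sin(theta))^2 / (2g) = (102*sin(51°))^2 / (2*9.81) = 320.3 m

320.3 m


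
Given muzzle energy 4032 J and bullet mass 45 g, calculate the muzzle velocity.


v = sqrt(2*E/m) = sqrt(2*4032/0.045) = 423.3 m/s

423.3 m/s


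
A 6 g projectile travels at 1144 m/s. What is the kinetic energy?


E = 0.5*m*v^2 = 0.5*0.006*1144^2 = 3926 J

3926 J


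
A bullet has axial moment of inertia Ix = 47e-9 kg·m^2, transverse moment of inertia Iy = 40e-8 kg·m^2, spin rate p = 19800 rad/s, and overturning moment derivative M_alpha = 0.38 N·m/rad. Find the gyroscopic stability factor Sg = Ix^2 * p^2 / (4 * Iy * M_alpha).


Sg = Ix^2 * p^2 / (4 * Iy * M_alpha) = (47e-9)^2 * 19800^2 / (4 * 40e-8 * 0.38) = 1.424

1.424


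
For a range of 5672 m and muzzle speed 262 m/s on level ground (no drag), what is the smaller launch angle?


sin(2*theta) = R*g/v0^2 = 5672*9.81/262^2 = 0.810593, theta = arcsin(0.810593)/2 = 27.08°

27.08 degrees


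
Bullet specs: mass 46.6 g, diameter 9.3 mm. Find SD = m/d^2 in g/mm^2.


SD = m/d^2 = 46.6/9.3^2 = 0.5388 g/mm^2

0.5388 g/mm^2


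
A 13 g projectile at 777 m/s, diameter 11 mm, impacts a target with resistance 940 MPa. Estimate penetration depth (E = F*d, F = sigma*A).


A = pi*(d/2)^2 = pi*(11/2)^2 = 95.0332 mm^2
E = 0.5*m*v^2 = 0.5*0.013*777^2 = 3924.24 J
depth = E/(sigma*A) = 3924.24 J / (940 MPa * 95.0332 mm^2) = 3924.24/(940 * 95.0332) m = 0.0439291 m ≈ 43.93 mm

43.93 mm


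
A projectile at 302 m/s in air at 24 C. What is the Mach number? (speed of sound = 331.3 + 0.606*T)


a = 331.3 + 0.606*(24) = 345.844 m/s
M = v/a = 302/345.844 = 0.8732

0.8732


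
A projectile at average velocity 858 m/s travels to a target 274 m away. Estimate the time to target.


t = d/v = 274/858 = 0.3193 s

0.3193 s


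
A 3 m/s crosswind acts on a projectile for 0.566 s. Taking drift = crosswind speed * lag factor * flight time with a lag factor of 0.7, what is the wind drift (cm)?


drift = v_wind * lag * t = 3 * 0.7 * 0.566 = 1.1886 m ≈ 118.9 cm

118.9 cm


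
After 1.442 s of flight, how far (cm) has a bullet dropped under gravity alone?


drop = 0.5*g*t^2 = 0.5*9.81*1.442^2 = 10.1993 m ≈ 1020 cm

1020 cm


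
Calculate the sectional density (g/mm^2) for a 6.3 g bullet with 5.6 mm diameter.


SD = m/d^2 = 6.3/5.6^2 = 0.2009 g/mm^2

0.2009 g/mm^2


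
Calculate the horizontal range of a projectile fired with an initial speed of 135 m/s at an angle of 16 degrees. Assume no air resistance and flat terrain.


R = v0^2 * sin(2*theta) / g = 135^2 * sin(2*16°) / 9.81 = 984.5 m

984.5 m


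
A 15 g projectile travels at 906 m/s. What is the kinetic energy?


E = 0.5*m*v^2 = 0.5*0.015*906^2 = 6156 J

6156 J


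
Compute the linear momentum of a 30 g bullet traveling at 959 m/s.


p = m*v = 0.03*959 = 28.77 kg·m/s

28.77 kg·m/s


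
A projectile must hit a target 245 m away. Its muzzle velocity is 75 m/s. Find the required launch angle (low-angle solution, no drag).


sin(2*theta) = R*g/v0^2 = 245*9.81/75^2 = 0.42728, theta = arcsin(0.42728)/2 = 12.65°

12.65 degrees


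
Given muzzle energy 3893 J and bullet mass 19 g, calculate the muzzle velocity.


v = sqrt(2*E/m) = sqrt(2*3893/0.019) = 640.1 m/s

640.1 m/s


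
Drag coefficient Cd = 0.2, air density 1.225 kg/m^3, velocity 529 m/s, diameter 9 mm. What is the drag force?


A = pi*(d/2)^2 = pi*(9/2000)^2 = 6.36173e-05 m^2
Fd = 0.5*Cd*rho*A*v^2 = 0.5*0.2*1.225*6.36173e-05*529^2 = 2.181 N

2.181 N


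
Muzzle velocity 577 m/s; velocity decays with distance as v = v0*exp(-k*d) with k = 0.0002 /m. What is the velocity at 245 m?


v = v0*exp(-k*d) = 577*exp(-0.0002*245) = 549.4 m/s

549.4 m/s


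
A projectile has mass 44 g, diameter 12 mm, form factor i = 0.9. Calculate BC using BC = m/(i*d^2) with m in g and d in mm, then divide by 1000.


BC = m/(i*d^2*1000) = 44/(0.9 * 12^2 * 1000) = 0.0003395

0.0003395


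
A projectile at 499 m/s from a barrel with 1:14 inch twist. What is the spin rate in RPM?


twist_m = 14*0.0254 = 0.3556 m
spin = v/twist = 499/0.3556 = 1403.262 rev/s
RPM = spin*60 = 1403.262*60 ≈ 84196 RPM

84196 RPM


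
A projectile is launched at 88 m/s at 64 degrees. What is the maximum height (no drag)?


H = (v0*sin(theta))^2 / (2g) = (88*sin(64°))^2 / (2*9.81) = 318.9 m

318.9 m


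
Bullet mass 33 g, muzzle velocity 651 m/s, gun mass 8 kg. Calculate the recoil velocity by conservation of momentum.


v_recoil = m_p * v_p / m_gun = 0.033 * 651 / 8 = 2.685 m/s

2.685 m/s


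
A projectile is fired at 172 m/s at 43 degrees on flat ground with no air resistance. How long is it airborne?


T = 2*v0*sin(theta)/g = 2*172*sin(43°)/9.81 = 23.92 s

23.92 s


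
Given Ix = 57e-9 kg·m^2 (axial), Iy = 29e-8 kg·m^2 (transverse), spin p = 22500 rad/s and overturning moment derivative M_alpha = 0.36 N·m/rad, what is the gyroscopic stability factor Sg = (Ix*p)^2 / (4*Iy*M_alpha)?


Sg = Ix^2 * p^2 / (4 * Iy * M_alpha) = (57e-9)^2 * 22500^2 / (4 * 29e-8 * 0.36) = 3.939

3.939


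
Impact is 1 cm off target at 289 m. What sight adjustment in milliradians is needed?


1 mrad subtends 1 cm per 10 m of range, so adj = error_cm / (dist_m / 10) = 1 / (289/10) = 0.0346 mrad

0.0346 mrad


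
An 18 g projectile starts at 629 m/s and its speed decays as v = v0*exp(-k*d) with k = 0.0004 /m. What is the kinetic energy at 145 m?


v = v0*exp(-k*d) = 629*exp(-0.0004*145) = 593.556 m/s
E = 0.5*m*v^2 = 0.5*0.018*593.556^2 = 3171 J

3171 J


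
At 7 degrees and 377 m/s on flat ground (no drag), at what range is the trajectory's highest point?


R = v0^2*sin(2*theta)/g = 377^2*sin(2*7°)/9.81 = 3505.01 m
apex_dist = R/2 = 3505.01/2 = 1753 m

1753 m


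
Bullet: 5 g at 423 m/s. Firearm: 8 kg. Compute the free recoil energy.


v_r = m_p*v_p/m_gun = 0.005*423/8 = 0.264375 m/s, E_r = 0.5*m_gun*v_r^2 = 0.5*8*0.264375^2 = 0.2796 J

0.2796 J


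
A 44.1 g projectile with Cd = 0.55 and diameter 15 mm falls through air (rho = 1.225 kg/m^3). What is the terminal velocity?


A = pi*(d/2)^2 = pi*(15/2000)^2 = 1.76715e-04 m^2
vt = sqrt(2mg/(Cd*rho*A)) = sqrt(2*0.0441*9.81/(0.55 * 1.225 * 1.76715e-04)) = 85.25 m/s

85.25 m/s


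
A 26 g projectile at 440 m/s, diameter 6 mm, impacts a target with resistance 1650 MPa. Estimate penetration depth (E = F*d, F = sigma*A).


A = pi*(d/2)^2 = pi*(6/2)^2 = 28.2743 mm^2
E = 0.5*m*v^2 = 0.5*0.026*440^2 = 2516.8 J
depth = E/(sigma*A) = 2516.8 J / (1650 MPa * 28.2743 mm^2) = 2516.8/(1650 * 28.2743) m = 0.0539476 m ≈ 53.95 mm

53.95 mm


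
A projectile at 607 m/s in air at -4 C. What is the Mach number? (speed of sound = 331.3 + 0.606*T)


a = 331.3 + 0.606*(-4) = 328.876 m/s
M = v/a = 607/328.876 = 1.846

1.846


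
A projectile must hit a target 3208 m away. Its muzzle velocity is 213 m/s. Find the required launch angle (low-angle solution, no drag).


sin(2*theta) = R*g/v0^2 = 3208*9.81/213^2 = 0.693656, theta = arcsin(0.693656)/2 = 21.96°

21.96 degrees


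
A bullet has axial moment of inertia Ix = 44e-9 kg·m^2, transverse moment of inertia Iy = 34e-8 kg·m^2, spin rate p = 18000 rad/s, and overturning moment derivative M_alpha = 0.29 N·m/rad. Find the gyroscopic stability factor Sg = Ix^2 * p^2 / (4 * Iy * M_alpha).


Sg = Ix^2 * p^2 / (4 * Iy * M_alpha) = (44e-9)^2 * 18000^2 / (4 * 34e-8 * 0.29) = 1.59

1.59


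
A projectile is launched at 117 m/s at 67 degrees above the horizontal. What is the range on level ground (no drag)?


R = v0^2 * sin(2*theta) / g = 117^2 * sin(2*67°) / 9.81 = 1004 m

1004 m


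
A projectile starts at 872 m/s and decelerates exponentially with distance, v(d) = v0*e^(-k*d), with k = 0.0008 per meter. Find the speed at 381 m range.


v = v0*exp(-k*d) = 872*exp(-0.0008*381) = 642.9 m/s

642.9 m/s


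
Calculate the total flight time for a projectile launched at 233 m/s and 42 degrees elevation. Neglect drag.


T = 2*v0*sin(theta)/g = 2*233*sin(42°)/9.81 = 31.79 s

31.79 s


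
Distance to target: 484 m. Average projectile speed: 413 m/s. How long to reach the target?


t = d/v = 484/413 = 1.172 s

1.172 s


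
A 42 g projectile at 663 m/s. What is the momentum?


p = m*v = 0.042*663 = 27.85 kg·m/s

27.85 kg·m/s


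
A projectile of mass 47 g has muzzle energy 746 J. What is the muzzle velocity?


v = sqrt(2*E/m) = sqrt(2*746/0.047) = 178.2 m/s

178.2 m/s


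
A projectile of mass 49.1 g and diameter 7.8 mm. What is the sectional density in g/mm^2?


SD = m/d^2 = 49.1/7.8^2 = 0.807 g/mm^2

0.807 g/mm^2


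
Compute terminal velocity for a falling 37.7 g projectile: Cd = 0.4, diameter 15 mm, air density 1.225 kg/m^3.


A = pi*(d/2)^2 = pi*(15/2000)^2 = 1.76715e-04 m^2
vt = sqrt(2mg/(Cd*rho*A)) = sqrt(2*0.0377*9.81/(0.4 * 1.225 * 1.76715e-04)) = 92.42 m/s

92.42 m/s


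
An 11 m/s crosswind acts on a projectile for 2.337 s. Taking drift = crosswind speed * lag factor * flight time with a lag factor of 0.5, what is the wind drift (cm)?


drift = v_wind * lag * t = 11 * 0.5 * 2.337 = 12.8535 m ≈ 1285 cm

1285 cm


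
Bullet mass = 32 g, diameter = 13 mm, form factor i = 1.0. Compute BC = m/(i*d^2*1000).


BC = m/(i*d^2*1000) = 32/(1.0 * 13^2 * 1000) = 0.0001893

0.0001893


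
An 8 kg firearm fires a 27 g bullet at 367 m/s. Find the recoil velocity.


v_recoil = m_p * v_p / m_gun = 0.027 * 367 / 8 = 1.239 m/s

1.239 m/s


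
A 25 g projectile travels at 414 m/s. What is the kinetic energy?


E = 0.5*m*v^2 = 0.5*0.025*414^2 = 2142 J

2142 J


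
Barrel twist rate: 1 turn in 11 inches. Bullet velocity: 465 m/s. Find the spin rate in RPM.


twist_m = 11*0.0254 = 0.2794 m
spin = v/twist = 465/0.2794 = 1664.281 rev/s
RPM = spin*60 = 1664.281*60 ≈ 99857 RPM

99857 RPM


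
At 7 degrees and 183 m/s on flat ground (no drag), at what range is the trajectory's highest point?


R = v0^2*sin(2*theta)/g = 183^2*sin(2*7°)/9.81 = 825.864 m
apex_dist = R/2 = 825.864/2 = 412.9 m

412.9 m


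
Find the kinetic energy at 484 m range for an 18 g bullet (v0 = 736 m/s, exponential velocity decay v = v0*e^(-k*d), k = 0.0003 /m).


v = v0*exp(-k*d) = 736*exp(-0.0003*484) = 636.529 m/s
E = 0.5*m*v^2 = 0.5*0.018*636.529^2 = 3647 J

3647 J


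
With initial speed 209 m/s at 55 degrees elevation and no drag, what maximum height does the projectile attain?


H = (v0*sin(theta))^2 / (2g) = (209*sin(55°))^2 / (2*9.81) = 1494 m

1494 m


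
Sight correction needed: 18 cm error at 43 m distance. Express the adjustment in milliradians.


1 mrad subtends 1 cm per 10 m of range, so adj = error_cm / (dist_m / 10) = 18 / (43/10) = 4.186 mrad

4.186 mrad


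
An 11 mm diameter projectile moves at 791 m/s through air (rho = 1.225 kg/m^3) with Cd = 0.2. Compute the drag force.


A = pi*(d/2)^2 = pi*(11/2000)^2 = 9.50332e-05 m^2
Fd = 0.5*Cd*rho*A*v^2 = 0.5*0.2*1.225*9.50332e-05*791^2 = 7.284 N

7.284 N


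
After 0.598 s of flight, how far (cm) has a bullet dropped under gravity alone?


drop = 0.5*g*t^2 = 0.5*9.81*0.598^2 = 1.75405 m ≈ 175.4 cm

175.4 cm


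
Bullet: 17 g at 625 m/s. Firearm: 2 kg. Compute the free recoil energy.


v_r = m_p*v_p/m_gun = 0.017*625/2 = 5.3125 m/s, E_r = 0.5*m_gun*v_r^2 = 0.5*2*5.3125^2 = 28.22 J

28.22 J


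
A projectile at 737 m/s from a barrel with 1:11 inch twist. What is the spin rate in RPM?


twist_m = 11*0.0254 = 0.2794 m
spin = v/twist = 737/0.2794 = 2637.795 rev/s
RPM = spin*60 = 2637.795*60 ≈ 158268 RPM

158268 RPM


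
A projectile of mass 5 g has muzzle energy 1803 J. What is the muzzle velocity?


v = sqrt(2*E/m) = sqrt(2*1803/0.005) = 849.2 m/s

849.2 m/s


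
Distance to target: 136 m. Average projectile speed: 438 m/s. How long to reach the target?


t = d/v = 136/438 = 0.3105 s

0.3105 s


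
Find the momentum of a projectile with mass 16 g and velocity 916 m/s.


p = m*v = 0.016*916 = 14.66 kg·m/s

14.66 kg·m/s


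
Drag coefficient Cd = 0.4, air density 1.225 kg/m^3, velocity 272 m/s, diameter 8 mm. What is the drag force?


A = pi*(d/2)^2 = pi*(8/2000)^2 = 5.02655e-05 m^2
Fd = 0.5*Cd*rho*A*v^2 = 0.5*0.4*1.225*5.02655e-05*272^2 = 0.9111 N

0.9111 N


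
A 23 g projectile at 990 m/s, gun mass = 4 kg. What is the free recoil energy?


v_r = m_p*v_p/m_gun = 0.023*990/4 = 5.6925 m/s, E_r = 0.5*m_gun*v_r^2 = 0.5*4*5.6925^2 = 64.81 J

64.81 J


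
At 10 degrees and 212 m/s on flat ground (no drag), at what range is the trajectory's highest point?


R = v0^2*sin(2*theta)/g = 212^2*sin(2*10°)/9.81 = 1566.95 m
apex_dist = R/2 = 1566.95/2 = 783.5 m

783.5 m


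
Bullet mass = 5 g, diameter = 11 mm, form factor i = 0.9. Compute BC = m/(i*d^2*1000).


BC = m/(i*d^2*1000) = 5/(0.9 * 11^2 * 1000) = 4.591e-05

4.591e-05


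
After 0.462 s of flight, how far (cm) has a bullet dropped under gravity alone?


drop = 0.5*g*t^2 = 0.5*9.81*0.462^2 = 1.04694 m ≈ 104.7 cm

104.7 cm


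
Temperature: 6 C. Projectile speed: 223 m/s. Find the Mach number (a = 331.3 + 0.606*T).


a = 331.3 + 0.606*(6) = 334.936 m/s
M = v/a = 223/334.936 = 0.6658

0.6658


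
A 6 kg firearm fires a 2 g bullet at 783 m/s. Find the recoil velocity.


v_recoil = m_p * v_p / m_gun = 0.002 * 783 / 6 = 0.261 m/s

0.261 m/s


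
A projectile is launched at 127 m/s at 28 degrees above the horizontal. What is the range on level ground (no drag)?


R = v0^2 * sin(2*theta) / g = 127^2 * sin(2*28°) / 9.81 = 1363 m

1363 m


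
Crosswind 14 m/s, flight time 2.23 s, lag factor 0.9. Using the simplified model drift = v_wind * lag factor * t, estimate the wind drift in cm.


drift = v_wind * lag * t = 14 * 0.9 * 2.23 = 28.098 m ≈ 2810 cm

2810 cm


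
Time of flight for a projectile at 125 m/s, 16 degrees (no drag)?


T = 2*v0*sin(theta)/g = 2*125*sin(16°)/9.81 = 7.024 s

7.024 s


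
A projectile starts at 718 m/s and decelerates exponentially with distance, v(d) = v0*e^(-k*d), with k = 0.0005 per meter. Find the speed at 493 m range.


v = v0*exp(-k*d) = 718*exp(-0.0005*493) = 561.1 m/s

561.1 m/s


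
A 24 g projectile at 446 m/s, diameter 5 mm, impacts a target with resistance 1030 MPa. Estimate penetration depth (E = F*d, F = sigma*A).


A = pi*(d/2)^2 = pi*(5/2)^2 = 19.635 mm^2
E = 0.5*m*v^2 = 0.5*0.024*446^2 = 2386.99 J
depth = E/(sigma*A) = 2386.99 J / (1030 MPa * 19.635 mm^2) = 2386.99/(1030 * 19.635) m = 0.118028 m ≈ 118 mm

118 mm


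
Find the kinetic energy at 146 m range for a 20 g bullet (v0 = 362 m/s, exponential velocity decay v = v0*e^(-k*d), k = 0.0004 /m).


v = v0*exp(-k*d) = 362*exp(-0.0004*146) = 341.465 m/s
E = 0.5*m*v^2 = 0.5*0.02*341.465^2 = 1166 J

1166 J


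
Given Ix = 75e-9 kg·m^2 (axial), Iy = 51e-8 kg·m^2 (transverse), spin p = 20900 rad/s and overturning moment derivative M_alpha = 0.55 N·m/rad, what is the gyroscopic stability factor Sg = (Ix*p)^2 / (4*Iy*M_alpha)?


Sg = Ix^2 * p^2 / (4 * Iy * M_alpha) = (75e-9)^2 * 20900^2 / (4 * 51e-8 * 0.55) = 2.19

2.19


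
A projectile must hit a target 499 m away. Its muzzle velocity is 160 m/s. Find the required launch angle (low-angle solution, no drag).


sin(2*theta) = R*g/v0^2 = 499*9.81/160^2 = 0.191218, theta = arcsin(0.191218)/2 = 5.512°

5.512 degrees


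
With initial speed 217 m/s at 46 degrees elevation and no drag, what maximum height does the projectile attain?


H = (v0*sin(theta))^2 / (2g) = (217*sin(46°))^2 / (2*9.81) = 1242 m

1242 m


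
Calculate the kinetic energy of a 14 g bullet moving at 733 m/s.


E = 0.5*m*v^2 = 0.5*0.014*733^2 = 3761 J

3761 J


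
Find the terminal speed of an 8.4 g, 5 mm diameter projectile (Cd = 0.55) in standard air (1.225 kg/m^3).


A = pi*(d/2)^2 = pi*(5/2000)^2 = 1.96350e-05 m^2
vt = sqrt(2mg/(Cd*rho*A)) = sqrt(2*0.0084*9.81/(0.55 * 1.225 * 1.96350e-05)) = 111.6 m/s

111.6 m/s


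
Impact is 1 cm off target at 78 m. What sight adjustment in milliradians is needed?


1 mrad subtends 1 cm per 10 m of range, so adj = error_cm / (dist_m / 10) = 1 / (78/10) = 0.1282 mrad

0.1282 mrad


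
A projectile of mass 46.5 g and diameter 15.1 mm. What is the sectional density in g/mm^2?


SD = m/d^2 = 46.5/15.1^2 = 0.2039 g/mm^2

0.2039 g/mm^2


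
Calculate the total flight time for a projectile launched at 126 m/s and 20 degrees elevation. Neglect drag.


T = 2*v0*sin(theta)/g = 2*126*sin(20°)/9.81 = 8.786 s

8.786 s


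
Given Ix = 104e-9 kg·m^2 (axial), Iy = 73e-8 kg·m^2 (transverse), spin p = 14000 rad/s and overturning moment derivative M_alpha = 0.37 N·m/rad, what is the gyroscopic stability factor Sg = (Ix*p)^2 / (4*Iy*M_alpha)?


Sg = Ix^2 * p^2 / (4 * Iy * M_alpha) = (104e-9)^2 * 14000^2 / (4 * 73e-8 * 0.37) = 1.962

1.962


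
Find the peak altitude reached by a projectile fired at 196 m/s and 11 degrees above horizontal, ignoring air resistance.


H = (v0*sin(theta))^2 / (2g) = (196*sin(11°))^2 / (2*9.81) = 71.29 m

71.29 m


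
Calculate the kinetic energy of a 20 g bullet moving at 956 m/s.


E = 0.5*m*v^2 = 0.5*0.02*956^2 = 9139 J

9139 J


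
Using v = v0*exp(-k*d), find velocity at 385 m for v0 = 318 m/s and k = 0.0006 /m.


v = v0*exp(-k*d) = 318*exp(-0.0006*385) = 252.4 m/s

252.4 m/s


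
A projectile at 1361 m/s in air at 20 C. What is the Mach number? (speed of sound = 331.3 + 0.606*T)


a = 331.3 + 0.606*(20) = 343.42 m/s
M = v/a = 1361/343.42 = 3.963

3.963


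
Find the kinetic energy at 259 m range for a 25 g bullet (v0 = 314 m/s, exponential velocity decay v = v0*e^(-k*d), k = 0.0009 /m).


v = v0*exp(-k*d) = 314*exp(-0.0009*259) = 248.711 m/s
E = 0.5*m*v^2 = 0.5*0.025*248.711^2 = 773.2 J

773.2 J


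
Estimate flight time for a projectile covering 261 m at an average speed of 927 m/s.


t = d/v = 261/927 = 0.2816 s

0.2816 s


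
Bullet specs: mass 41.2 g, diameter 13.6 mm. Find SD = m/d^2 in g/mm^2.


SD = m/d^2 = 41.2/13.6^2 = 0.2228 g/mm^2

0.2228 g/mm^2


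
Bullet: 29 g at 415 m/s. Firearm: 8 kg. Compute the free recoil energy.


v_r = m_p*v_p/m_gun = 0.029*415/8 = 1.50438 m/s, E_r = 0.5*m_gun*v_r^2 = 0.5*8*1.50438^2 = 9.053 J

9.053 J


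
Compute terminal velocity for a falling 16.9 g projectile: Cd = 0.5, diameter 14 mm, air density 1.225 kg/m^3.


A = pi*(d/2)^2 = pi*(14/2000)^2 = 1.53938e-04 m^2
vt = sqrt(2mg/(Cd*rho*A)) = sqrt(2*0.0169*9.81/(0.5 * 1.225 * 1.53938e-04)) = 59.3 m/s

59.3 m/s


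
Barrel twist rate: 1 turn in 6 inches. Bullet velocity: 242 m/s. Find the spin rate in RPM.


twist_m = 6*0.0254 = 0.1524 m
spin = v/twist = 242/0.1524 = 1587.927 rev/s
RPM = spin*60 = 1587.927*60 ≈ 95276 RPM

95276 RPM


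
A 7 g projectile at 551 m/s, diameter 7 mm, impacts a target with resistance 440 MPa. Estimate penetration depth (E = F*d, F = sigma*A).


A = pi*(d/2)^2 = pi*(7/2)^2 = 38.4845 mm^2
E = 0.5*m*v^2 = 0.5*0.007*551^2 = 1062.6 J
depth = E/(sigma*A) = 1062.6 J / (440 MPa * 38.4845 mm^2) = 1062.6/(440 * 38.4845) m = 0.0627527 m ≈ 62.75 mm

62.75 mm


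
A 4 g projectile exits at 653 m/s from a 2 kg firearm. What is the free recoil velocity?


v_recoil = m_p * v_p / m_gun = 0.004 * 653 / 2 = 1.306 m/s

1.306 m/s


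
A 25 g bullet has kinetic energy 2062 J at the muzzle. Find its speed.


v = sqrt(2*E/m) = sqrt(2*2062/0.025) = 406.2 m/s

406.2 m/s


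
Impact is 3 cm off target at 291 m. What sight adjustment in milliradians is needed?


1 mrad subtends 1 cm per 10 m of range, so adj = error_cm / (dist_m / 10) = 3 / (291/10) = 0.1031 mrad

0.1031 mrad


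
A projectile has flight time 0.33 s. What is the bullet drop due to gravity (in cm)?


drop = 0.5*g*t^2 = 0.5*9.81*0.33^2 = 0.534155 m ≈ 53.42 cm

53.42 cm


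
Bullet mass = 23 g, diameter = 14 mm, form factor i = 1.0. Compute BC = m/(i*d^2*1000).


BC = m/(i*d^2*1000) = 23/(1.0 * 14^2 * 1000) = 0.0001173

0.0001173


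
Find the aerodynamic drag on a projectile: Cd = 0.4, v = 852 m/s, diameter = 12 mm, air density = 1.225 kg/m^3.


A = pi*(d/2)^2 = pi*(12/2000)^2 = 1.13097e-04 m^2
Fd = 0.5*Cd*rho*A*v^2 = 0.5*0.4*1.225*1.13097e-04*852^2 = 20.11 N

20.11 N


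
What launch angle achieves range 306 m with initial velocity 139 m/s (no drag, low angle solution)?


sin(2*theta) = R*g/v0^2 = 306*9.81/139^2 = 0.155368, theta = arcsin(0.155368)/2 = 4.469°

4.469 degrees


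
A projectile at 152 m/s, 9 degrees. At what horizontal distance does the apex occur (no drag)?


R = v0^2*sin(2*theta)/g = 152^2*sin(2*9°)/9.81 = 727.781 m
apex_dist = R/2 = 727.781/2 = 363.9 m

363.9 m


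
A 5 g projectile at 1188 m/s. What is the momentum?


p = m*v = 0.005*1188 = 5.94 kg·m/s

5.94 kg·m/s
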